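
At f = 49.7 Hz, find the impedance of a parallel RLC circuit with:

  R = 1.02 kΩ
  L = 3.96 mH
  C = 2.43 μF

Step 1 — Angular frequency: ω = 2π·f = 2π·49.7 = 312.3 rad/s.
Step 2 — Component impedances:
  R: Z = R = 1020 Ω
  L: Z = jωL = j·312.3·0.00396 = 0 + j1.237 Ω
  C: Z = 1/(jωC) = -j/(ω·C) = 0 - j1318 Ω
Step 3 — Parallel combination: 1/Z_total = 1/R + 1/L + 1/C; Z_total = 0.001502 + j1.238 Ω = 1.238∠89.9° Ω.

Z = 0.001502 + j1.238 Ω = 1.238∠89.9° Ω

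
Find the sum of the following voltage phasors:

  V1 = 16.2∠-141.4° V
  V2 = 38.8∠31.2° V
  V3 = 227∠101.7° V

Step 1 — Convert each phasor to rectangular form:
  V1 = 16.2·(cos(-141.4°) + j·sin(-141.4°)) = -12.66 - j10.11 V
  V2 = 38.8·(cos(31.2°) + j·sin(31.2°)) = 33.19 + j20.1 V
  V3 = 227·(cos(101.7°) + j·sin(101.7°)) = -46.03 + j222.3 V
Step 2 — Sum components: V_total = -25.51 + j232.3 V.
Step 3 — Convert to polar: |V_total| = 233.7 V, ∠V_total = 96.3°.

V_total = 233.7∠96.3° V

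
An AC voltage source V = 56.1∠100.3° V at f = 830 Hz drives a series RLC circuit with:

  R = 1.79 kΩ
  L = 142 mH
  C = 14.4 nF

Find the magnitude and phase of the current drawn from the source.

Step 1 — Angular frequency: ω = 2π·f = 2π·830 = 5215 rad/s.
Step 2 — Component impedances:
  R: Z = R = 1790 Ω
  L: Z = jωL = j·5215·0.142 = 0 + j740.5 Ω
  C: Z = 1/(jωC) = -j/(ω·C) = 0 - j1.332e+04 Ω
Step 3 — Series combination: Z_total = R + L + C = 1790 - j1.258e+04 Ω = 1.27e+04∠-81.9° Ω.
Step 4 — Source phasor: V = 56.1∠100.3° V = -10.03 + j55.2 V.
Step 5 — Ohm's law: I = V / Z_total = (-10.03 + j55.2) / (1790 - j1.258e+04) = -0.004413 - j0.0001695 A.
Step 6 — Convert to polar: |I| = 0.004416 A, ∠I = -177.8°.

I = 0.004416∠-177.8° A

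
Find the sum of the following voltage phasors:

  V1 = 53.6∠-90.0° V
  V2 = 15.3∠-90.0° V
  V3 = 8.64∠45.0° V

Step 1 — Convert each phasor to rectangular form:
  V1 = 53.6·(cos(-90.0°) + j·sin(-90.0°)) = 0 - j53.6 V
  V2 = 15.3·(cos(-90.0°) + j·sin(-90.0°)) = 0 - j15.3 V
  V3 = 8.64·(cos(45.0°) + j·sin(45.0°)) = 6.109 + j6.109 V
Step 2 — Sum components: V_total = 6.109 - j62.79 V.
Step 3 — Convert to polar: |V_total| = 63.09 V, ∠V_total = -84.4°.

V_total = 63.09∠-84.4° V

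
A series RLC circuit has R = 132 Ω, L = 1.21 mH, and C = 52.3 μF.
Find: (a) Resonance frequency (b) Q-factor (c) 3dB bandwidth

Step 1 — Resonance: ω₀ = 1/√(LC) = 1/√(0.00121·5.23e-05) = 3975 rad/s.
Step 2 — f₀ = ω₀/(2π) = 632.7 Hz.
Step 3 — Series Q: Q = ω₀L/R = 3975·0.00121/132 = 0.03644.
Step 4 — Bandwidth: Δω = ω₀/Q = 1.091e+05 rad/s; BW = Δω/(2π) = 1.736e+04 Hz.

(a) f₀ = 632.7 Hz  (b) Q = 0.03644  (c) BW = 1.736e+04 Hz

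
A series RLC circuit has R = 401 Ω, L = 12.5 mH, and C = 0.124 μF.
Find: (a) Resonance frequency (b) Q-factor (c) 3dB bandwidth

Step 1 — Resonance: ω₀ = 1/√(LC) = 1/√(0.0125·1.24e-07) = 2.54e+04 rad/s.
Step 2 — f₀ = ω₀/(2π) = 4043 Hz.
Step 3 — Series Q: Q = ω₀L/R = 2.54e+04·0.0125/401 = 0.7918.
Step 4 — Bandwidth: Δω = ω₀/Q = 3.208e+04 rad/s; BW = Δω/(2π) = 5106 Hz.

(a) f₀ = 4043 Hz  (b) Q = 0.7918  (c) BW = 5106 Hz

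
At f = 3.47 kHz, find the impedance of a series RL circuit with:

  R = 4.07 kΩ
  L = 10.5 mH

Step 1 — Angular frequency: ω = 2π·f = 2π·3470 = 2.18e+04 rad/s.
Step 2 — Component impedances:
  R: Z = R = 4070 Ω
  L: Z = jωL = j·2.18e+04·0.0105 = 0 + j228.9 Ω
Step 3 — Series combination: Z_total = R + L = 4070 + j228.9 Ω = 4076∠3.2° Ω.

Z = 4070 + j228.9 Ω = 4076∠3.2° Ω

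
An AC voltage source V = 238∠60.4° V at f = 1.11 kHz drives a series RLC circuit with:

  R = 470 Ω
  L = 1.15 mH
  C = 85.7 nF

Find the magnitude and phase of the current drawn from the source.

Step 1 — Angular frequency: ω = 2π·f = 2π·1110 = 6974 rad/s.
Step 2 — Component impedances:
  R: Z = R = 470 Ω
  L: Z = jωL = j·6974·0.00115 = 0 + j8.02 Ω
  C: Z = 1/(jωC) = -j/(ω·C) = 0 - j1673 Ω
Step 3 — Series combination: Z_total = R + L + C = 470 - j1665 Ω = 1730∠-74.2° Ω.
Step 4 — Source phasor: V = 238∠60.4° V = 117.6 + j206.9 V.
Step 5 — Ohm's law: I = V / Z_total = (117.6 + j206.9) / (470 - j1665) = -0.09665 + j0.09789 A.
Step 6 — Convert to polar: |I| = 0.1376 A, ∠I = 134.6°.

I = 0.1376∠134.6° A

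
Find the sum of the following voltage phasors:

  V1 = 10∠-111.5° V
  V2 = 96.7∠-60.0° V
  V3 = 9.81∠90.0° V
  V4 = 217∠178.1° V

Step 1 — Convert each phasor to rectangular form:
  V1 = 10·(cos(-111.5°) + j·sin(-111.5°)) = -3.665 - j9.304 V
  V2 = 96.7·(cos(-60.0°) + j·sin(-60.0°)) = 48.35 - j83.74 V
  V3 = 9.81·(cos(90.0°) + j·sin(90.0°)) = 0 + j9.81 V
  V4 = 217·(cos(178.1°) + j·sin(178.1°)) = -216.9 + j7.195 V
Step 2 — Sum components: V_total = -172.2 - j76.04 V.
Step 3 — Convert to polar: |V_total| = 188.2 V, ∠V_total = -156.2°.

V_total = 188.2∠-156.2° V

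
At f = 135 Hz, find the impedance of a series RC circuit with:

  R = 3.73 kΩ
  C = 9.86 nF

Step 1 — Angular frequency: ω = 2π·f = 2π·135 = 848.2 rad/s.
Step 2 — Component impedances:
  R: Z = R = 3730 Ω
  C: Z = 1/(jωC) = -j/(ω·C) = 0 - j1.196e+05 Ω
Step 3 — Series combination: Z_total = R + C = 3730 - j1.196e+05 Ω = 1.196e+05∠-88.2° Ω.

Z = 3730 - j1.196e+05 Ω = 1.196e+05∠-88.2° Ω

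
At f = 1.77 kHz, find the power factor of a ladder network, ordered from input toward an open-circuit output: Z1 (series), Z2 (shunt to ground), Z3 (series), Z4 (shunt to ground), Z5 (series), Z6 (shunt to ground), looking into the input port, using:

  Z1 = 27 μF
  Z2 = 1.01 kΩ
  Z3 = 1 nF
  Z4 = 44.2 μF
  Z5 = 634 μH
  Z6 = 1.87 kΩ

Step 1 — Angular frequency: ω = 2π·f = 2π·1770 = 1.112e+04 rad/s.
Step 2 — Component impedances:
  Z1: Z = 1/(jωC) = -j/(ω·C) = 0 - j3.33 Ω
  Z2: Z = R = 1010 Ω
  Z3: Z = 1/(jωC) = -j/(ω·C) = 0 - j8.992e+04 Ω
  Z4: Z = 1/(jωC) = -j/(ω·C) = 0 - j2.034 Ω
  Z5: Z = jωL = j·1.112e+04·0.000634 = 0 + j7.051 Ω
  Z6: Z = R = 1870 Ω
Step 3 — Ladder network (open output): work backward from the far end, alternating series and parallel combinations. Z_in = 1010 - j14.67 Ω = 1010∠-0.8° Ω.
Step 4 — Power factor: PF = cos(φ) = Re(Z)/|Z| = 1009.9/1010 = 0.9999.
Step 5 — Type: Im(Z) = -14.67 ⇒ leading (phase φ = -0.8°).

PF = 0.9999 (leading, φ = -0.8°)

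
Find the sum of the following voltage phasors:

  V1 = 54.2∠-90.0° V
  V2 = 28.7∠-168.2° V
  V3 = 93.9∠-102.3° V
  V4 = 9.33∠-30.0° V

Step 1 — Convert each phasor to rectangular form:
  V1 = 54.2·(cos(-90.0°) + j·sin(-90.0°)) = 0 - j54.2 V
  V2 = 28.7·(cos(-168.2°) + j·sin(-168.2°)) = -28.09 - j5.869 V
  V3 = 93.9·(cos(-102.3°) + j·sin(-102.3°)) = -20 - j91.74 V
  V4 = 9.33·(cos(-30.0°) + j·sin(-30.0°)) = 8.08 - j4.665 V
Step 2 — Sum components: V_total = -40.02 - j156.5 V.
Step 3 — Convert to polar: |V_total| = 161.5 V, ∠V_total = -104.3°.

V_total = 161.5∠-104.3° V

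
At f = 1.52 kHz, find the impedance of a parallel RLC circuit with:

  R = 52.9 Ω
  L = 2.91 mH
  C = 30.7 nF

Step 1 — Angular frequency: ω = 2π·f = 2π·1520 = 9550 rad/s.
Step 2 — Component impedances:
  R: Z = R = 52.9 Ω
  L: Z = jωL = j·9550·0.00291 = 0 + j27.79 Ω
  C: Z = 1/(jωC) = -j/(ω·C) = 0 - j3411 Ω
Step 3 — Parallel combination: 1/Z_total = 1/R + 1/L + 1/C; Z_total = 11.59 + j21.88 Ω = 24.76∠62.1° Ω.

Z = 11.59 + j21.88 Ω = 24.76∠62.1° Ω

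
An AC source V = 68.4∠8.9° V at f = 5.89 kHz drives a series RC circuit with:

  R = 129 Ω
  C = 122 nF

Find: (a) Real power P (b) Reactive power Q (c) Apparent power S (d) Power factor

Step 1 — Angular frequency: ω = 2π·f = 2π·5890 = 3.701e+04 rad/s.
Step 2 — Component impedances:
  R: Z = R = 129 Ω
  C: Z = 1/(jωC) = -j/(ω·C) = 0 - j221.5 Ω
Step 3 — Series combination: Z_total = R + C = 129 - j221.5 Ω = 256.3∠-59.8° Ω.
Step 4 — Source phasor: V = 68.4∠8.9° V = 67.58 + j10.58 V.
Step 5 — Current: I = V / Z = 0.09701 + j0.2486 A = 0.2669∠68.7° A.
Step 6 — Complex power: S = V·I* = 9.187 - j15.77 VA.
Step 7 — Real power: P = Re(S) = 9.187 W.
Step 8 — Reactive power: Q = Im(S) = -15.77 VAR.
Step 9 — Apparent power: |S| = 18.25 VA.
Step 10 — Power factor: PF = P/|S| = 0.5033 (leading).

(a) P = 9.187 W  (b) Q = -15.77 VAR  (c) S = 18.25 VA  (d) PF = 0.5033 (leading)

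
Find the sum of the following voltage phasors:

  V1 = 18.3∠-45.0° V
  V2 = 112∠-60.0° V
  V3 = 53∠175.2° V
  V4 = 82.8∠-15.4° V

Step 1 — Convert each phasor to rectangular form:
  V1 = 18.3·(cos(-45.0°) + j·sin(-45.0°)) = 12.94 - j12.94 V
  V2 = 112·(cos(-60.0°) + j·sin(-60.0°)) = 56 - j96.99 V
  V3 = 53·(cos(175.2°) + j·sin(175.2°)) = -52.81 + j4.435 V
  V4 = 82.8·(cos(-15.4°) + j·sin(-15.4°)) = 79.83 - j21.99 V
Step 2 — Sum components: V_total = 95.95 - j127.5 V.
Step 3 — Convert to polar: |V_total| = 159.6 V, ∠V_total = -53.0°.

V_total = 159.6∠-53.0° V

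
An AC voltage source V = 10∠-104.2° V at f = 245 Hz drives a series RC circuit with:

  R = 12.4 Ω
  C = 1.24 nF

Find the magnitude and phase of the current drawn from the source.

Step 1 — Angular frequency: ω = 2π·f = 2π·245 = 1539 rad/s.
Step 2 — Component impedances:
  R: Z = R = 12.4 Ω
  C: Z = 1/(jωC) = -j/(ω·C) = 0 - j5.239e+05 Ω
Step 3 — Series combination: Z_total = R + C = 12.4 - j5.239e+05 Ω = 5.239e+05∠-90.0° Ω.
Step 4 — Source phasor: V = 10∠-104.2° V = -2.453 - j9.694 V.
Step 5 — Ohm's law: I = V / Z_total = (-2.453 - j9.694) / (12.4 - j5.239e+05) = 1.85e-05 - j4.683e-06 A.
Step 6 — Convert to polar: |I| = 1.909e-05 A, ∠I = -14.2°.

I = 1.909e-05∠-14.2° A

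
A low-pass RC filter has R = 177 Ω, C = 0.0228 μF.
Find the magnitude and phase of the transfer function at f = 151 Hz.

Step 1 — Angular frequency: ω = 2π·151 = 948.8 rad/s.
Step 2 — Transfer function: H(jω) = 1/(1 + jωRC).
Step 3 — Denominator: 1 + jωRC = 1 + j·948.8·177·2.28e-08 = 1 + j0.003829.
Step 4 — H = 1 - j0.003829.
Step 5 — Magnitude: |H| = 1 (-0.0 dB); phase: φ = -0.2°.

|H| = 1 (-0.0 dB), φ = -0.2°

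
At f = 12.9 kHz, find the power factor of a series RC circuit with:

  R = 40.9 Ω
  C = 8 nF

Step 1 — Angular frequency: ω = 2π·f = 2π·1.29e+04 = 8.105e+04 rad/s.
Step 2 — Component impedances:
  R: Z = R = 40.9 Ω
  C: Z = 1/(jωC) = -j/(ω·C) = 0 - j1542 Ω
Step 3 — Series combination: Z_total = R + C = 40.9 - j1542 Ω = 1543∠-88.5° Ω.
Step 4 — Power factor: PF = cos(φ) = Re(Z)/|Z| = 40.9/1543 = 0.02651.
Step 5 — Type: Im(Z) = -1542 ⇒ leading (phase φ = -88.5°).

PF = 0.02651 (leading, φ = -88.5°)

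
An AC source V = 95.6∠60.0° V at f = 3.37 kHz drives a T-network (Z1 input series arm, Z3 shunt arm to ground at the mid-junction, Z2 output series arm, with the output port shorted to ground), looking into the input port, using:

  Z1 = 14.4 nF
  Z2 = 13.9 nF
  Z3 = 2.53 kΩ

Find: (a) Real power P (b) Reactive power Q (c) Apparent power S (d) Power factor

Step 1 — Angular frequency: ω = 2π·f = 2π·3370 = 2.117e+04 rad/s.
Step 2 — Component impedances:
  Z1: Z = 1/(jωC) = -j/(ω·C) = 0 - j3280 Ω
  Z2: Z = 1/(jωC) = -j/(ω·C) = 0 - j3398 Ω
  Z3: Z = R = 2530 Ω
Step 3 — With the output port shorted to ground, the output series arm Z2 runs from the junction to ground; the shunt arm Z3 also runs from the junction to ground. They appear in parallel: Z3 || Z2 = 1628 - j1212 Ω.
Step 4 — Series with input arm Z1: Z_in = Z1 + (Z3 || Z2) = 1628 - j4492 Ω = 4777∠-70.1° Ω.
Step 5 — Source phasor: V = 95.6∠60.0° V = 47.8 + j82.79 V.
Step 6 — Current: I = V / Z = -0.01288 + j0.01531 A = 0.02001∠130.1° A.
Step 7 — Complex power: S = V·I* = 0.6517 - j1.799 VA.
Step 8 — Real power: P = Re(S) = 0.6517 W.
Step 9 — Reactive power: Q = Im(S) = -1.799 VAR.
Step 10 — Apparent power: |S| = 1.913 VA.
Step 11 — Power factor: PF = P/|S| = 0.3407 (leading).

(a) P = 0.6517 W  (b) Q = -1.799 VAR  (c) S = 1.913 VA  (d) PF = 0.3407 (leading)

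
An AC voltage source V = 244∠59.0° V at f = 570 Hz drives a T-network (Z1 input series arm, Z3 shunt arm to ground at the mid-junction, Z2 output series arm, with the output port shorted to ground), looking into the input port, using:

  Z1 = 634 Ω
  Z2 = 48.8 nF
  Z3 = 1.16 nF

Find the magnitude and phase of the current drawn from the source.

Step 1 — Angular frequency: ω = 2π·f = 2π·570 = 3581 rad/s.
Step 2 — Component impedances:
  Z1: Z = R = 634 Ω
  Z2: Z = 1/(jωC) = -j/(ω·C) = 0 - j5722 Ω
  Z3: Z = 1/(jωC) = -j/(ω·C) = 0 - j2.407e+05 Ω
Step 3 — With the output port shorted to ground, the output series arm Z2 runs from the junction to ground; the shunt arm Z3 also runs from the junction to ground. They appear in parallel: Z3 || Z2 = 0 - j5589 Ω.
Step 4 — Series with input arm Z1: Z_in = Z1 + (Z3 || Z2) = 634 - j5589 Ω = 5625∠-83.5° Ω.
Step 5 — Source phasor: V = 244∠59.0° V = 125.7 + j209.1 V.
Step 6 — Ohm's law: I = V / Z_total = (125.7 + j209.1) / (634 - j5589) = -0.03443 + j0.02639 A.
Step 7 — Convert to polar: |I| = 0.04338 A, ∠I = 142.5°.

I = 0.04338∠142.5° A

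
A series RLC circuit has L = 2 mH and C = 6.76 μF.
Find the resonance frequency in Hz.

Step 1 — Resonance condition Im(Z)=0 gives ω₀ = 1/√(LC).
Step 2 — ω₀ = 1/√(0.002·6.76e-06) = 8600 rad/s.
Step 3 — f₀ = ω₀/(2π) = 1369 Hz.

f₀ = 1369 Hz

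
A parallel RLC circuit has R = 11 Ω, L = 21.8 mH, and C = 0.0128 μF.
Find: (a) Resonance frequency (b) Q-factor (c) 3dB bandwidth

Step 1 — Resonance: ω₀ = 1/√(LC) = 1/√(0.0218·1.28e-08) = 5.986e+04 rad/s.
Step 2 — f₀ = ω₀/(2π) = 9528 Hz.
Step 3 — Parallel Q: Q = R/(ω₀L) = 11/(5.986e+04·0.0218) = 0.008429.
Step 4 — Bandwidth: Δω = ω₀/Q = 7.102e+06 rad/s; BW = Δω/(2π) = 1.13e+06 Hz.

(a) f₀ = 9528 Hz  (b) Q = 0.008429  (c) BW = 1.13e+06 Hz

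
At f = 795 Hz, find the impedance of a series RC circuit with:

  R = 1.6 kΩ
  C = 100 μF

Step 1 — Angular frequency: ω = 2π·f = 2π·795 = 4995 rad/s.
Step 2 — Component impedances:
  R: Z = R = 1600 Ω
  C: Z = 1/(jωC) = -j/(ω·C) = 0 - j2.002 Ω
Step 3 — Series combination: Z_total = R + C = 1600 - j2.002 Ω = 1600∠-0.1° Ω.

Z = 1600 - j2.002 Ω = 1600∠-0.1° Ω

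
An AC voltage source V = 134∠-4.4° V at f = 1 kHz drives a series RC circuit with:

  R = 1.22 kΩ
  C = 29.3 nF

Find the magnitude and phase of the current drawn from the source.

Step 1 — Angular frequency: ω = 2π·f = 2π·1000 = 6283 rad/s.
Step 2 — Component impedances:
  R: Z = R = 1220 Ω
  C: Z = 1/(jωC) = -j/(ω·C) = 0 - j5432 Ω
Step 3 — Series combination: Z_total = R + C = 1220 - j5432 Ω = 5567∠-77.3° Ω.
Step 4 — Source phasor: V = 134∠-4.4° V = 133.6 - j10.28 V.
Step 5 — Ohm's law: I = V / Z_total = (133.6 - j10.28) / (1220 - j5432) = 0.007061 + j0.02301 A.
Step 6 — Convert to polar: |I| = 0.02407 A, ∠I = 72.9°.

I = 0.02407∠72.9° A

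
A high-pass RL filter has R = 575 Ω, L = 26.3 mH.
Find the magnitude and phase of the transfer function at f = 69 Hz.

Step 1 — Angular frequency: ω = 2π·69 = 433.5 rad/s.
Step 2 — Transfer function: H(jω) = jωL/(R + jωL).
Step 3 — Numerator jωL = j·11.4; denominator R + jωL = 575 + j11.4.
Step 4 — H = 0.0003931 + j0.01982.
Step 5 — Magnitude: |H| = 0.01983 (-34.1 dB); phase: φ = 88.9°.

|H| = 0.01983 (-34.1 dB), φ = 88.9°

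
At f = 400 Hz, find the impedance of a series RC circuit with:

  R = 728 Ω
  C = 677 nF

Step 1 — Angular frequency: ω = 2π·f = 2π·400 = 2513 rad/s.
Step 2 — Component impedances:
  R: Z = R = 728 Ω
  C: Z = 1/(jωC) = -j/(ω·C) = 0 - j587.7 Ω
Step 3 — Series combination: Z_total = R + C = 728 - j587.7 Ω = 935.6∠-38.9° Ω.

Z = 728 - j587.7 Ω = 935.6∠-38.9° Ω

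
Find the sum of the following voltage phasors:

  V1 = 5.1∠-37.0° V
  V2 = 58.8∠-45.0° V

Step 1 — Convert each phasor to rectangular form:
  V1 = 5.1·(cos(-37.0°) + j·sin(-37.0°)) = 4.073 - j3.069 V
  V2 = 58.8·(cos(-45.0°) + j·sin(-45.0°)) = 41.58 - j41.58 V
Step 2 — Sum components: V_total = 45.65 - j44.65 V.
Step 3 — Convert to polar: |V_total| = 63.85 V, ∠V_total = -44.4°.

V_total = 63.85∠-44.4° V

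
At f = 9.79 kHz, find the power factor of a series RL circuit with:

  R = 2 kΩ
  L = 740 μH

Step 1 — Angular frequency: ω = 2π·f = 2π·9790 = 6.151e+04 rad/s.
Step 2 — Component impedances:
  R: Z = R = 2000 Ω
  L: Z = jωL = j·6.151e+04·0.00074 = 0 + j45.52 Ω
Step 3 — Series combination: Z_total = R + L = 2000 + j45.52 Ω = 2001∠1.3° Ω.
Step 4 — Power factor: PF = cos(φ) = Re(Z)/|Z| = 2000/2000.52 = 0.9997.
Step 5 — Type: Im(Z) = 45.52 ⇒ lagging (phase φ = 1.3°).

PF = 0.9997 (lagging, φ = 1.3°)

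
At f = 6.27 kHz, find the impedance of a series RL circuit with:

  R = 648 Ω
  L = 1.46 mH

Step 1 — Angular frequency: ω = 2π·f = 2π·6270 = 3.94e+04 rad/s.
Step 2 — Component impedances:
  R: Z = R = 648 Ω
  L: Z = jωL = j·3.94e+04·0.00146 = 0 + j57.52 Ω
Step 3 — Series combination: Z_total = R + L = 648 + j57.52 Ω = 650.5∠5.1° Ω.

Z = 648 + j57.52 Ω = 650.5∠5.1° Ω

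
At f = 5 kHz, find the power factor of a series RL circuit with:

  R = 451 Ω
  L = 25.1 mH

Step 1 — Angular frequency: ω = 2π·f = 2π·5000 = 3.142e+04 rad/s.
Step 2 — Component impedances:
  R: Z = R = 451 Ω
  L: Z = jωL = j·3.142e+04·0.0251 = 0 + j788.5 Ω
Step 3 — Series combination: Z_total = R + L = 451 + j788.5 Ω = 908.4∠60.2° Ω.
Step 4 — Power factor: PF = cos(φ) = Re(Z)/|Z| = 451/908.4 = 0.4965.
Step 5 — Type: Im(Z) = 788.5 ⇒ lagging (phase φ = 60.2°).

PF = 0.4965 (lagging, φ = 60.2°)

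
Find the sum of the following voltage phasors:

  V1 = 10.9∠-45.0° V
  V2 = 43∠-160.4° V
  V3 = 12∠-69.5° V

Step 1 — Convert each phasor to rectangular form:
  V1 = 10.9·(cos(-45.0°) + j·sin(-45.0°)) = 7.707 - j7.707 V
  V2 = 43·(cos(-160.4°) + j·sin(-160.4°)) = -40.51 - j14.42 V
  V3 = 12·(cos(-69.5°) + j·sin(-69.5°)) = 4.202 - j11.24 V
Step 2 — Sum components: V_total = -28.6 - j33.37 V.
Step 3 — Convert to polar: |V_total| = 43.95 V, ∠V_total = -130.6°.

V_total = 43.95∠-130.6° V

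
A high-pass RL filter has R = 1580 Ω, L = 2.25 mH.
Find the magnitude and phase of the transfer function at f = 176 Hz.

Step 1 — Angular frequency: ω = 2π·176 = 1106 rad/s.
Step 2 — Transfer function: H(jω) = jωL/(R + jωL).
Step 3 — Numerator jωL = j·2.488; denominator R + jωL = 1580 + j2.488.
Step 4 — H = 2.48e-06 + j0.001575.
Step 5 — Magnitude: |H| = 0.001575 (-56.1 dB); phase: φ = 89.9°.

|H| = 0.001575 (-56.1 dB), φ = 89.9°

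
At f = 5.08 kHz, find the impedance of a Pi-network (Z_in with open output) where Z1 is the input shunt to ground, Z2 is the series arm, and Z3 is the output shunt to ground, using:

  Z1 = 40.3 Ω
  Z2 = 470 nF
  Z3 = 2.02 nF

Step 1 — Angular frequency: ω = 2π·f = 2π·5080 = 3.192e+04 rad/s.
Step 2 — Component impedances:
  Z1: Z = R = 40.3 Ω
  Z2: Z = 1/(jωC) = -j/(ω·C) = 0 - j66.66 Ω
  Z3: Z = 1/(jωC) = -j/(ω·C) = 0 - j1.551e+04 Ω
Step 3 — With open output, the series arm Z2 and the output shunt Z3 appear in series to ground: Z2 + Z3 = 0 - j1.558e+04 Ω.
Step 4 — Parallel with input shunt Z1: Z_in = Z1 || (Z2 + Z3) = 40.3 - j0.1043 Ω = 40.3∠-0.1° Ω.

Z = 40.3 - j0.1043 Ω = 40.3∠-0.1° Ω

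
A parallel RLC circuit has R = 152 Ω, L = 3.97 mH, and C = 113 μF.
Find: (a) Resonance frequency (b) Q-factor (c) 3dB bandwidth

Step 1 — Resonance: ω₀ = 1/√(LC) = 1/√(0.00397·0.000113) = 1493 rad/s.
Step 2 — f₀ = ω₀/(2π) = 237.6 Hz.
Step 3 — Parallel Q: Q = R/(ω₀L) = 152/(1493·0.00397) = 25.64.
Step 4 — Bandwidth: Δω = ω₀/Q = 58.22 rad/s; BW = Δω/(2π) = 9.266 Hz.

(a) f₀ = 237.6 Hz  (b) Q = 25.64  (c) BW = 9.266 Hz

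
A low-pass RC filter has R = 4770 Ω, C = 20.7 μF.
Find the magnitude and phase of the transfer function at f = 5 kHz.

Step 1 — Angular frequency: ω = 2π·5000 = 3.142e+04 rad/s.
Step 2 — Transfer function: H(jω) = 1/(1 + jωRC).
Step 3 — Denominator: 1 + jωRC = 1 + j·3.142e+04·4770·2.07e-05 = 1 + j3102.
Step 4 — H = 1.039e-07 - j0.0003224.
Step 5 — Magnitude: |H| = 0.0003224 (-69.8 dB); phase: φ = -90.0°.

|H| = 0.0003224 (-69.8 dB), φ = -90.0°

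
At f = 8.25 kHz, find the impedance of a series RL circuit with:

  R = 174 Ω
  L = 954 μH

Step 1 — Angular frequency: ω = 2π·f = 2π·8250 = 5.184e+04 rad/s.
Step 2 — Component impedances:
  R: Z = R = 174 Ω
  L: Z = jωL = j·5.184e+04·0.000954 = 0 + j49.45 Ω
Step 3 — Series combination: Z_total = R + L = 174 + j49.45 Ω = 180.9∠15.9° Ω.

Z = 174 + j49.45 Ω = 180.9∠15.9° Ω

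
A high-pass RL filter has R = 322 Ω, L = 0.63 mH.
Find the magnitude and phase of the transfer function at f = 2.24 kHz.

Step 1 — Angular frequency: ω = 2π·2240 = 1.407e+04 rad/s.
Step 2 — Transfer function: H(jω) = jωL/(R + jωL).
Step 3 — Numerator jωL = j·8.867; denominator R + jωL = 322 + j8.867.
Step 4 — H = 0.0007577 + j0.02752.
Step 5 — Magnitude: |H| = 0.02753 (-31.2 dB); phase: φ = 88.4°.

|H| = 0.02753 (-31.2 dB), φ = 88.4°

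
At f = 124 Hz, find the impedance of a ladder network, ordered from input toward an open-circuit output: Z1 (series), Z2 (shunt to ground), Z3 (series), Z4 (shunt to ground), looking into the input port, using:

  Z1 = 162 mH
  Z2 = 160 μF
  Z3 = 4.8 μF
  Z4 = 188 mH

Step 1 — Angular frequency: ω = 2π·f = 2π·124 = 779.1 rad/s.
Step 2 — Component impedances:
  Z1: Z = jωL = j·779.1·0.162 = 0 + j126.2 Ω
  Z2: Z = 1/(jωC) = -j/(ω·C) = 0 - j8.022 Ω
  Z3: Z = 1/(jωC) = -j/(ω·C) = 0 - j267.4 Ω
  Z4: Z = jωL = j·779.1·0.188 = 0 + j146.5 Ω
Step 3 — Ladder network (open output): work backward from the far end, alternating series and parallel combinations. Z_in = 0 + j118.7 Ω = 118.7∠90.0° Ω.

Z = 0 + j118.7 Ω = 118.7∠90.0° Ω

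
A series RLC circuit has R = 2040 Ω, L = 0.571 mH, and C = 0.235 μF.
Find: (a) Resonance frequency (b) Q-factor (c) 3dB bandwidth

Step 1 — Resonance: ω₀ = 1/√(LC) = 1/√(0.000571·2.35e-07) = 8.633e+04 rad/s.
Step 2 — f₀ = ω₀/(2π) = 1.374e+04 Hz.
Step 3 — Series Q: Q = ω₀L/R = 8.633e+04·0.000571/2040 = 0.02416.
Step 4 — Bandwidth: Δω = ω₀/Q = 3.573e+06 rad/s; BW = Δω/(2π) = 5.686e+05 Hz.

(a) f₀ = 1.374e+04 Hz  (b) Q = 0.02416  (c) BW = 5.686e+05 Hz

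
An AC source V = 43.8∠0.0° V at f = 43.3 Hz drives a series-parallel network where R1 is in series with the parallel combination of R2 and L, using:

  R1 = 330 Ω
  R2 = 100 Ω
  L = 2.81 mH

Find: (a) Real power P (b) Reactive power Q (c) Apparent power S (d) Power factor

Step 1 — Angular frequency: ω = 2π·f = 2π·43.3 = 272.1 rad/s.
Step 2 — Component impedances:
  R1: Z = R = 330 Ω
  R2: Z = R = 100 Ω
  L: Z = jωL = j·272.1·0.00281 = 0 + j0.7645 Ω
Step 3 — Parallel branch: R2 || L = 1/(1/R2 + 1/L) = 0.005844 + j0.7644 Ω.
Step 4 — Series with R1: Z_total = R1 + (R2 || L) = 330 + j0.7644 Ω = 330∠0.1° Ω.
Step 5 — Source phasor: V = 43.8∠0.0° V = 43.8 V.
Step 6 — Current: I = V / Z = 0.1327 - j0.0003075 A = 0.1327∠-0.1° A.
Step 7 — Complex power: S = V·I* = 5.813 + j0.01347 VA.
Step 8 — Real power: P = Re(S) = 5.813 W.
Step 9 — Reactive power: Q = Im(S) = 0.01347 VAR.
Step 10 — Apparent power: |S| = 5.813 VA.
Step 11 — Power factor: PF = P/|S| = 1 (lagging).

(a) P = 5.813 W  (b) Q = 0.01347 VAR  (c) S = 5.813 VA  (d) PF = 1 (lagging)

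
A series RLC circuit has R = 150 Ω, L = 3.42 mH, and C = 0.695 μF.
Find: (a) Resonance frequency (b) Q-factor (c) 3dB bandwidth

Step 1 — Resonance condition Im(Z)=0 gives ω₀ = 1/√(LC).
Step 2 — ω₀ = 1/√(0.00342·6.95e-07) = 2.051e+04 rad/s.
Step 3 — f₀ = ω₀/(2π) = 3264 Hz.
Step 4 — Series Q: Q = ω₀L/R = 2.051e+04·0.00342/150 = 0.4677.
Step 5 — 3dB bandwidth: Δω = ω₀/Q = 4.386e+04 rad/s; BW = Δω/(2π) = 6980 Hz.

(a) f₀ = 3264 Hz  (b) Q = 0.4677  (c) BW = 6980 Hz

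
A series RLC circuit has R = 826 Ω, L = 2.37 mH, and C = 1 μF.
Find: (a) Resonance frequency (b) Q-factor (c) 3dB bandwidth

Step 1 — Resonance: ω₀ = 1/√(LC) = 1/√(0.00237·1e-06) = 2.054e+04 rad/s.
Step 2 — f₀ = ω₀/(2π) = 3269 Hz.
Step 3 — Series Q: Q = ω₀L/R = 2.054e+04·0.00237/826 = 0.05894.
Step 4 — Bandwidth: Δω = ω₀/Q = 3.485e+05 rad/s; BW = Δω/(2π) = 5.547e+04 Hz.

(a) f₀ = 3269 Hz  (b) Q = 0.05894  (c) BW = 5.547e+04 Hz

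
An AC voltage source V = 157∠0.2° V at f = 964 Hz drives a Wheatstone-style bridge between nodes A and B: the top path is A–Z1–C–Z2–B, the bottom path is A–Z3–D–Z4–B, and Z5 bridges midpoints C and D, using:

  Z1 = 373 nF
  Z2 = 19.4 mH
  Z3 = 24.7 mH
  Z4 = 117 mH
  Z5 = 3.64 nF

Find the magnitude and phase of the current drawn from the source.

Step 1 — Angular frequency: ω = 2π·f = 2π·964 = 6057 rad/s.
Step 2 — Component impedances:
  Z1: Z = 1/(jωC) = -j/(ω·C) = 0 - j442.6 Ω
  Z2: Z = jωL = j·6057·0.0194 = 0 + j117.5 Ω
  Z3: Z = jωL = j·6057·0.0247 = 0 + j149.6 Ω
  Z4: Z = jωL = j·6057·0.117 = 0 + j708.7 Ω
  Z5: Z = 1/(jωC) = -j/(ω·C) = 0 - j4.536e+04 Ω
Step 3 — Bridge requires nodal analysis (the Z5 bridge couples midpoints C and D, so the two paths cannot be reduced to a simple series/parallel combination). Setting node B to ground and injecting 1 A at node A, the 3-node admittance system at A, C, D solves to V_A = Z_AB = 0 - j514.9 Ω = 514.9∠-90.0° Ω.
Step 4 — Source phasor: V = 157∠0.2° V = 157 + j0.548 V.
Step 5 — Ohm's law: I = V / Z_total = (157 + j0.548) / (0 - j514.9) = -0.001064 + j0.3049 A.
Step 6 — Convert to polar: |I| = 0.3049 A, ∠I = 90.2°.

I = 0.3049∠90.2° A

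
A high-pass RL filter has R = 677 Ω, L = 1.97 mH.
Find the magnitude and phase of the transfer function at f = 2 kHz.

Step 1 — Angular frequency: ω = 2π·2000 = 1.257e+04 rad/s.
Step 2 — Transfer function: H(jω) = jωL/(R + jωL).
Step 3 — Numerator jωL = j·24.76; denominator R + jωL = 677 + j24.76.
Step 4 — H = 0.001335 + j0.03652.
Step 5 — Magnitude: |H| = 0.03654 (-28.7 dB); phase: φ = 87.9°.

|H| = 0.03654 (-28.7 dB), φ = 87.9°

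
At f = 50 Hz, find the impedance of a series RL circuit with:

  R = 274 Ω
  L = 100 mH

Step 1 — Angular frequency: ω = 2π·f = 2π·50 = 314.2 rad/s.
Step 2 — Component impedances:
  R: Z = R = 274 Ω
  L: Z = jωL = j·314.2·0.1 = 0 + j31.42 Ω
Step 3 — Series combination: Z_total = R + L = 274 + j31.42 Ω = 275.8∠6.5° Ω.

Z = 274 + j31.42 Ω = 275.8∠6.5° Ω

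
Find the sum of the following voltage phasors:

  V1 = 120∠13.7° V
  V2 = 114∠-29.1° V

Step 1 — Convert each phasor to rectangular form:
  V1 = 120·(cos(13.7°) + j·sin(13.7°)) = 116.6 + j28.42 V
  V2 = 114·(cos(-29.1°) + j·sin(-29.1°)) = 99.61 - j55.44 V
Step 2 — Sum components: V_total = 216.2 - j27.02 V.
Step 3 — Convert to polar: |V_total| = 217.9 V, ∠V_total = -7.1°.

V_total = 217.9∠-7.1° V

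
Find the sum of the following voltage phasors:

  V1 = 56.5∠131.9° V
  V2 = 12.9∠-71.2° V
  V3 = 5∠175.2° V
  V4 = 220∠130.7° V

Step 1 — Convert each phasor to rectangular form:
  V1 = 56.5·(cos(131.9°) + j·sin(131.9°)) = -37.73 + j42.05 V
  V2 = 12.9·(cos(-71.2°) + j·sin(-71.2°)) = 4.157 - j12.21 V
  V3 = 5·(cos(175.2°) + j·sin(175.2°)) = -4.982 + j0.4184 V
  V4 = 220·(cos(130.7°) + j·sin(130.7°)) = -143.5 + j166.8 V
Step 2 — Sum components: V_total = -182 + j197 V.
Step 3 — Convert to polar: |V_total| = 268.3 V, ∠V_total = 132.7°.

V_total = 268.3∠132.7° V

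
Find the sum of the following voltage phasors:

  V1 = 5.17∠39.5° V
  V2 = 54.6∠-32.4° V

Step 1 — Convert each phasor to rectangular form:
  V1 = 5.17·(cos(39.5°) + j·sin(39.5°)) = 3.989 + j3.289 V
  V2 = 54.6·(cos(-32.4°) + j·sin(-32.4°)) = 46.1 - j29.26 V
Step 2 — Sum components: V_total = 50.09 - j25.97 V.
Step 3 — Convert to polar: |V_total| = 56.42 V, ∠V_total = -27.4°.

V_total = 56.42∠-27.4° V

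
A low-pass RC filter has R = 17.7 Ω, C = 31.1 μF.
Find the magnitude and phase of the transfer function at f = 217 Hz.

Step 1 — Angular frequency: ω = 2π·217 = 1363 rad/s.
Step 2 — Transfer function: H(jω) = 1/(1 + jωRC).
Step 3 — Denominator: 1 + jωRC = 1 + j·1363·17.7·3.11e-05 = 1 + j0.7505.
Step 4 — H = 0.6397 - j0.4801.
Step 5 — Magnitude: |H| = 0.7998 (-1.9 dB); phase: φ = -36.9°.

|H| = 0.7998 (-1.9 dB), φ = -36.9°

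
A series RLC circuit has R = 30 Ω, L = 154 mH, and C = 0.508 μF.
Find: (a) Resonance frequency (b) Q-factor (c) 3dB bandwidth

Step 1 — Resonance: ω₀ = 1/√(LC) = 1/√(0.154·5.08e-07) = 3575 rad/s.
Step 2 — f₀ = ω₀/(2π) = 569 Hz.
Step 3 — Series Q: Q = ω₀L/R = 3575·0.154/30 = 18.35.
Step 4 — Bandwidth: Δω = ω₀/Q = 194.8 rad/s; BW = Δω/(2π) = 31 Hz.

(a) f₀ = 569 Hz  (b) Q = 18.35  (c) BW = 31 Hz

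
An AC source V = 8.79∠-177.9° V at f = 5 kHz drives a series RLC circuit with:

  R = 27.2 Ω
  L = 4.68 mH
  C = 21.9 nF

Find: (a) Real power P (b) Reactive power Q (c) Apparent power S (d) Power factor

Step 1 — Angular frequency: ω = 2π·f = 2π·5000 = 3.142e+04 rad/s.
Step 2 — Component impedances:
  R: Z = R = 27.2 Ω
  L: Z = jωL = j·3.142e+04·0.00468 = 0 + j147 Ω
  C: Z = 1/(jωC) = -j/(ω·C) = 0 - j1453 Ω
Step 3 — Series combination: Z_total = R + L + C = 27.2 - j1306 Ω = 1307∠-88.8° Ω.
Step 4 — Source phasor: V = 8.79∠-177.9° V = -8.784 - j0.3221 V.
Step 5 — Current: I = V / Z = 0.0001065 - j0.006726 A = 0.006727∠-89.1° A.
Step 6 — Complex power: S = V·I* = 0.001231 - j0.05912 VA.
Step 7 — Real power: P = Re(S) = 0.001231 W.
Step 8 — Reactive power: Q = Im(S) = -0.05912 VAR.
Step 9 — Apparent power: |S| = 0.05913 VA.
Step 10 — Power factor: PF = P/|S| = 0.02082 (leading).

(a) P = 0.001231 W  (b) Q = -0.05912 VAR  (c) S = 0.05913 VA  (d) PF = 0.02082 (leading)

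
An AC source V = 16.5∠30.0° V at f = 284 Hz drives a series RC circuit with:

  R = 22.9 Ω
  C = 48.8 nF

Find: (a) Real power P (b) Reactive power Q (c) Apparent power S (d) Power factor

Step 1 — Angular frequency: ω = 2π·f = 2π·284 = 1784 rad/s.
Step 2 — Component impedances:
  R: Z = R = 22.9 Ω
  C: Z = 1/(jωC) = -j/(ω·C) = 0 - j1.148e+04 Ω
Step 3 — Series combination: Z_total = R + C = 22.9 - j1.148e+04 Ω = 1.148e+04∠-89.9° Ω.
Step 4 — Source phasor: V = 16.5∠30.0° V = 14.29 + j8.25 V.
Step 5 — Current: I = V / Z = -0.0007159 + j0.001246 A = 0.001437∠119.9° A.
Step 6 — Complex power: S = V·I* = 4.728e-05 - j0.02371 VA.
Step 7 — Real power: P = Re(S) = 4.728e-05 W.
Step 8 — Reactive power: Q = Im(S) = -0.02371 VAR.
Step 9 — Apparent power: |S| = 0.02371 VA.
Step 10 — Power factor: PF = P/|S| = 0.001994 (leading).

(a) P = 4.728e-05 W  (b) Q = -0.02371 VAR  (c) S = 0.02371 VA  (d) PF = 0.001994 (leading)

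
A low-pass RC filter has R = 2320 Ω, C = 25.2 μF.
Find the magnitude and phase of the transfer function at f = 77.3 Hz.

Step 1 — Angular frequency: ω = 2π·77.3 = 485.7 rad/s.
Step 2 — Transfer function: H(jω) = 1/(1 + jωRC).
Step 3 — Denominator: 1 + jωRC = 1 + j·485.7·2320·2.52e-05 = 1 + j28.4.
Step 4 — H = 0.001239 - j0.03517.
Step 5 — Magnitude: |H| = 0.0352 (-29.1 dB); phase: φ = -88.0°.

|H| = 0.0352 (-29.1 dB), φ = -88.0°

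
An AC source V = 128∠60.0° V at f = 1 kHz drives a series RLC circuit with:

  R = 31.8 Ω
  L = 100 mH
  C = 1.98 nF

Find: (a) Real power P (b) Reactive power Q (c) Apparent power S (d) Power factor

Step 1 — Angular frequency: ω = 2π·f = 2π·1000 = 6283 rad/s.
Step 2 — Component impedances:
  R: Z = R = 31.8 Ω
  L: Z = jωL = j·6283·0.1 = 0 + j628.3 Ω
  C: Z = 1/(jωC) = -j/(ω·C) = 0 - j8.038e+04 Ω
Step 3 — Series combination: Z_total = R + L + C = 31.8 - j7.975e+04 Ω = 7.975e+04∠-90.0° Ω.
Step 4 — Source phasor: V = 128∠60.0° V = 64 + j110.9 V.
Step 5 — Current: I = V / Z = -0.00139 + j0.000803 A = 0.001605∠150.0° A.
Step 6 — Complex power: S = V·I* = 8.191e-05 - j0.2054 VA.
Step 7 — Real power: P = Re(S) = 8.191e-05 W.
Step 8 — Reactive power: Q = Im(S) = -0.2054 VAR.
Step 9 — Apparent power: |S| = 0.2054 VA.
Step 10 — Power factor: PF = P/|S| = 0.0003987 (leading).

(a) P = 8.191e-05 W  (b) Q = -0.2054 VAR  (c) S = 0.2054 VA  (d) PF = 0.0003987 (leading)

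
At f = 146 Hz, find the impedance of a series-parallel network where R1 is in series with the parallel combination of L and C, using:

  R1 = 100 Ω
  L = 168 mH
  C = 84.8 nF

Step 1 — Angular frequency: ω = 2π·f = 2π·146 = 917.3 rad/s.
Step 2 — Component impedances:
  R1: Z = R = 100 Ω
  L: Z = jωL = j·917.3·0.168 = 0 + j154.1 Ω
  C: Z = 1/(jωC) = -j/(ω·C) = 0 - j1.285e+04 Ω
Step 3 — Parallel branch: L || C = 1/(1/L + 1/C) = 0 + j156 Ω.
Step 4 — Series with R1: Z_total = R1 + (L || C) = 100 + j156 Ω = 185.3∠57.3° Ω.

Z = 100 + j156 Ω = 185.3∠57.3° Ω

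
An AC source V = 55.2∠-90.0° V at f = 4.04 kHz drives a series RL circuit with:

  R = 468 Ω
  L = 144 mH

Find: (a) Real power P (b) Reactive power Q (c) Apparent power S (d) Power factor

Step 1 — Angular frequency: ω = 2π·f = 2π·4040 = 2.538e+04 rad/s.
Step 2 — Component impedances:
  R: Z = R = 468 Ω
  L: Z = jωL = j·2.538e+04·0.144 = 0 + j3655 Ω
Step 3 — Series combination: Z_total = R + L = 468 + j3655 Ω = 3685∠82.7° Ω.
Step 4 — Source phasor: V = 55.2∠-90.0° V = 0 - j55.2 V.
Step 5 — Current: I = V / Z = -0.01486 - j0.001902 A = 0.01498∠-172.7° A.
Step 6 — Complex power: S = V·I* = 0.105 + j0.8201 VA.
Step 7 — Real power: P = Re(S) = 0.105 W.
Step 8 — Reactive power: Q = Im(S) = 0.8201 VAR.
Step 9 — Apparent power: |S| = 0.8268 VA.
Step 10 — Power factor: PF = P/|S| = 0.127 (lagging).

(a) P = 0.105 W  (b) Q = 0.8201 VAR  (c) S = 0.8268 VA  (d) PF = 0.127 (lagging)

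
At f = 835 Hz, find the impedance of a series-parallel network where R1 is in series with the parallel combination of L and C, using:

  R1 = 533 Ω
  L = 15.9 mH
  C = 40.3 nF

Step 1 — Angular frequency: ω = 2π·f = 2π·835 = 5246 rad/s.
Step 2 — Component impedances:
  R1: Z = R = 533 Ω
  L: Z = jωL = j·5246·0.0159 = 0 + j83.42 Ω
  C: Z = 1/(jωC) = -j/(ω·C) = 0 - j4730 Ω
Step 3 — Parallel branch: L || C = 1/(1/L + 1/C) = 0 + j84.92 Ω.
Step 4 — Series with R1: Z_total = R1 + (L || C) = 533 + j84.92 Ω = 539.7∠9.1° Ω.

Z = 533 + j84.92 Ω = 539.7∠9.1° Ω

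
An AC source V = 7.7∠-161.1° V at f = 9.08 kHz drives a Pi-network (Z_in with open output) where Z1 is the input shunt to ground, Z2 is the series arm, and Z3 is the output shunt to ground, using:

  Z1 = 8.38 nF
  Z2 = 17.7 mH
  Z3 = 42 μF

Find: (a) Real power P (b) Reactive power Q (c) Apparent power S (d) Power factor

Step 1 — Angular frequency: ω = 2π·f = 2π·9080 = 5.705e+04 rad/s.
Step 2 — Component impedances:
  Z1: Z = 1/(jωC) = -j/(ω·C) = 0 - j2092 Ω
  Z2: Z = jωL = j·5.705e+04·0.0177 = 0 + j1010 Ω
  Z3: Z = 1/(jωC) = -j/(ω·C) = 0 - j0.4173 Ω
Step 3 — With open output, the series arm Z2 and the output shunt Z3 appear in series to ground: Z2 + Z3 = 0 + j1009 Ω.
Step 4 — Parallel with input shunt Z1: Z_in = Z1 || (Z2 + Z3) = 0 + j1951 Ω = 1951∠90.0° Ω.
Step 5 — Source phasor: V = 7.7∠-161.1° V = -7.285 - j2.494 V.
Step 6 — Current: I = V / Z = -0.001279 + j0.003734 A = 0.003947∠108.9° A.
Step 7 — Complex power: S = V·I* = 0 + j0.03039 VA.
Step 8 — Real power: P = Re(S) = 0 W.
Step 9 — Reactive power: Q = Im(S) = 0.03039 VAR.
Step 10 — Apparent power: |S| = 0.03039 VA.
Step 11 — Power factor: PF = P/|S| = 0 (lagging).

(a) P = 0 W  (b) Q = 0.03039 VAR  (c) S = 0.03039 VA  (d) PF = 0 (lagging)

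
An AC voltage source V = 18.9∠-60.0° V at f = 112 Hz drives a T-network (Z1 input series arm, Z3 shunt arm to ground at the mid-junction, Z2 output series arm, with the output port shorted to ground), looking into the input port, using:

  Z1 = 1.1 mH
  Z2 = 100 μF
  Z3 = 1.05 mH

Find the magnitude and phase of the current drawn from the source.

Step 1 — Angular frequency: ω = 2π·f = 2π·112 = 703.7 rad/s.
Step 2 — Component impedances:
  Z1: Z = jωL = j·703.7·0.0011 = 0 + j0.7741 Ω
  Z2: Z = 1/(jωC) = -j/(ω·C) = 0 - j14.21 Ω
  Z3: Z = jωL = j·703.7·0.00105 = 0 + j0.7389 Ω
Step 3 — With the output port shorted to ground, the output series arm Z2 runs from the junction to ground; the shunt arm Z3 also runs from the junction to ground. They appear in parallel: Z3 || Z2 = 0 + j0.7794 Ω.
Step 4 — Series with input arm Z1: Z_in = Z1 + (Z3 || Z2) = 0 + j1.554 Ω = 1.554∠90.0° Ω.
Step 5 — Source phasor: V = 18.9∠-60.0° V = 9.45 - j16.37 V.
Step 6 — Ohm's law: I = V / Z_total = (9.45 - j16.37) / (0 + j1.554) = -10.54 - j6.083 A.
Step 7 — Convert to polar: |I| = 12.17 A, ∠I = -150.0°.

I = 12.17∠-150.0° A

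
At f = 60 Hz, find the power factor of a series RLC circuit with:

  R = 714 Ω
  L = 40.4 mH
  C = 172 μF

Step 1 — Angular frequency: ω = 2π·f = 2π·60 = 377 rad/s.
Step 2 — Component impedances:
  R: Z = R = 714 Ω
  L: Z = jωL = j·377·0.0404 = 0 + j15.23 Ω
  C: Z = 1/(jωC) = -j/(ω·C) = 0 - j15.42 Ω
Step 3 — Series combination: Z_total = R + L + C = 714 - j0.1915 Ω = 714∠-0.0° Ω.
Step 4 — Power factor: PF = cos(φ) = Re(Z)/|Z| = 714/714 = 1.
Step 5 — Type: Im(Z) = -0.1915 ⇒ leading (phase φ = -0.0°).

PF = 1 (leading, φ = -0.0°)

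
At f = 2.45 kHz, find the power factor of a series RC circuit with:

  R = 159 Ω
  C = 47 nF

Step 1 — Angular frequency: ω = 2π·f = 2π·2450 = 1.539e+04 rad/s.
Step 2 — Component impedances:
  R: Z = R = 159 Ω
  C: Z = 1/(jωC) = -j/(ω·C) = 0 - j1382 Ω
Step 3 — Series combination: Z_total = R + C = 159 - j1382 Ω = 1391∠-83.4° Ω.
Step 4 — Power factor: PF = cos(φ) = Re(Z)/|Z| = 159/1391 = 0.1143.
Step 5 — Type: Im(Z) = -1382 ⇒ leading (phase φ = -83.4°).

PF = 0.1143 (leading, φ = -83.4°)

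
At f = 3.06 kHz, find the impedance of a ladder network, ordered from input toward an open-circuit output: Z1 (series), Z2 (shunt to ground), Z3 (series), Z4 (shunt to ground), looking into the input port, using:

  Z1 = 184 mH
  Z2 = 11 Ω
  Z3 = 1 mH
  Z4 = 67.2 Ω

Step 1 — Angular frequency: ω = 2π·f = 2π·3060 = 1.923e+04 rad/s.
Step 2 — Component impedances:
  Z1: Z = jωL = j·1.923e+04·0.184 = 0 + j3538 Ω
  Z2: Z = R = 11 Ω
  Z3: Z = jωL = j·1.923e+04·0.001 = 0 + j19.23 Ω
  Z4: Z = R = 67.2 Ω
Step 3 — Ladder network (open output): work backward from the far end, alternating series and parallel combinations. Z_in = 9.541 + j3538 Ω = 3538∠89.8° Ω.

Z = 9.541 + j3538 Ω = 3538∠89.8° Ω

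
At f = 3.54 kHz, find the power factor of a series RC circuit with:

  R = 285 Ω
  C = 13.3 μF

Step 1 — Angular frequency: ω = 2π·f = 2π·3540 = 2.224e+04 rad/s.
Step 2 — Component impedances:
  R: Z = R = 285 Ω
  C: Z = 1/(jωC) = -j/(ω·C) = 0 - j3.38 Ω
Step 3 — Series combination: Z_total = R + C = 285 - j3.38 Ω = 285∠-0.7° Ω.
Step 4 — Power factor: PF = cos(φ) = Re(Z)/|Z| = 285/285.02 = 0.9999.
Step 5 — Type: Im(Z) = -3.38 ⇒ leading (phase φ = -0.7°).

PF = 0.9999 (leading, φ = -0.7°)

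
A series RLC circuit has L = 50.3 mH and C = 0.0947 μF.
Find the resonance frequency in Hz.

Step 1 — Resonance condition Im(Z)=0 gives ω₀ = 1/√(LC).
Step 2 — ω₀ = 1/√(0.0503·9.47e-08) = 1.449e+04 rad/s.
Step 3 — f₀ = ω₀/(2π) = 2306 Hz.

f₀ = 2306 Hz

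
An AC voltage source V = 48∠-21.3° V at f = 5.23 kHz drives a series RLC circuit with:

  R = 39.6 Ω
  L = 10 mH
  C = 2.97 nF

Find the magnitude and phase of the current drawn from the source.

Step 1 — Angular frequency: ω = 2π·f = 2π·5230 = 3.286e+04 rad/s.
Step 2 — Component impedances:
  R: Z = R = 39.6 Ω
  L: Z = jωL = j·3.286e+04·0.01 = 0 + j328.6 Ω
  C: Z = 1/(jωC) = -j/(ω·C) = 0 - j1.025e+04 Ω
Step 3 — Series combination: Z_total = R + L + C = 39.6 - j9918 Ω = 9918∠-89.8° Ω.
Step 4 — Source phasor: V = 48∠-21.3° V = 44.72 - j17.44 V.
Step 5 — Ohm's law: I = V / Z_total = (44.72 - j17.44) / (39.6 - j9918) = 0.001776 + j0.004502 A.
Step 6 — Convert to polar: |I| = 0.00484 A, ∠I = 68.5°.

I = 0.00484∠68.5° A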